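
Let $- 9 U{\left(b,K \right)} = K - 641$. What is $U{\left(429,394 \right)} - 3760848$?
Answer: $- \frac{33847385}{9} \approx -3.7608 \cdot 10^{6}$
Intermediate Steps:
$U{\left(b,K \right)} = \frac{641}{9} - \frac{K}{9}$ ($U{\left(b,K \right)} = - \frac{K - 641}{9} = - \frac{-641 + K}{9} = \frac{641}{9} - \frac{K}{9}$)
$U{\left(429,394 \right)} - 3760848 = \left(\frac{641}{9} - \frac{394}{9}\right) - 3760848 = \frac{247}{9} - 3760848 = - \frac{33847385}{9}$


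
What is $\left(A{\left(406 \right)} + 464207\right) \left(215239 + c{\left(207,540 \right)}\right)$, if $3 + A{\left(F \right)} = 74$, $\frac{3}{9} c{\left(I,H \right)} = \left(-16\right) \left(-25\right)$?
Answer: $100487866042$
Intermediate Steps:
$c{\left(I,H \right)} = 1200$ ($c{\left(I,H \right)} = 3 \left(\left(-16\right) \left(-25\right)\right) = 3 \cdot 400 = 1200$)
$A{\left(F \right)} = 71$ ($A{\left(F \right)} = -3 + 74 = 71$)
$\left(A{\left(406 \right)} + 464207\right) \left(215239 + c{\left(207,540 \right)}\right) = \left(71 + 464207\right) \left(215239 + 1200\right) = 464278 \cdot 216439 = 100487866042$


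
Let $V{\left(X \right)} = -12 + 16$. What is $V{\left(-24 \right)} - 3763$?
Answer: $-3759$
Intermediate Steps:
$V{\left(X \right)} = 4$
$V{\left(-24 \right)} - 3763 = 4 - 3763 = -3759$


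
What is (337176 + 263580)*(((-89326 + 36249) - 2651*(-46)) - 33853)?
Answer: 21036072096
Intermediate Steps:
(337176 + 263580)*(((-89326 + 36249) - 2651*(-46)) - 33853) = 600756*((-53077 + 121946) - 33853) = 600756*(68869 - 33853) = 600756*35016 = 21036072096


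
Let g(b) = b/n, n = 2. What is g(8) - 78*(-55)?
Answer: 4294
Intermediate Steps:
g(b) = b/2
g(8) - 78*(-55) = (1/2)*8 - 78*(-55) = 4 + 4290 = 4294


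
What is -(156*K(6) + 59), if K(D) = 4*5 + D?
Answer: -4115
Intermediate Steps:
K(D) = 20 + D
-(156*K(6) + 59) = -(156*(20 + 6) + 59) = -(156*26 + 59) = -(4056 + 59) = -1*4115 = -4115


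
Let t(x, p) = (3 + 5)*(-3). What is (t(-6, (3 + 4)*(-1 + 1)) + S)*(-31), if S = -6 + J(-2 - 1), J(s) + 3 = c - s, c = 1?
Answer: 899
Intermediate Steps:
J(s) = -2 - s (J(s) = -3 + (1 - s) = -2 - s)
t(x, p) = -24 (t(x, p) = 8*(-3) = -24)
S = -5 (S = -6 + (-2 - (-2 - 1)) = -6 + (-2 - 1*(-3)) = -6 + (-2 + 3) = -6 + 1 = -5)
(t(-6, (3 + 4)*(-1 + 1)) + S)*(-31) = (-24 - 5)*(-31) = -29*(-31) = 899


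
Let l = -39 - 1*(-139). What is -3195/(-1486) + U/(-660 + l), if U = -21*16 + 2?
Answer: 571381/208040 ≈ 2.7465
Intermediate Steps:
l = 100 (l = -39 + 139 = 100)
U = -334 (U = -336 + 2 = -334)
-3195/(-1486) + U/(-660 + l) = -3195/(-1486) - 334/(-660 + 100) = -3195*(-1/1486) - 334/(-560) = 3195/1486 - 334*(-1/560) = 3195/1486 + 167/280 = 571381/208040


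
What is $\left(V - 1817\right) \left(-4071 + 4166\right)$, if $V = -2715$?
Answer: $-430540$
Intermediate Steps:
$\left(V - 1817\right) \left(-4071 + 4166\right) = \left(-2715 - 1817\right) \left(-4071 + 4166\right) = \left(-4532\right) 95 = -430540$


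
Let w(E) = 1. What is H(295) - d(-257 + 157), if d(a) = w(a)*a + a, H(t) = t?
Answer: 495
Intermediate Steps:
d(a) = 2*a (d(a) = 1*a + a = a + a = 2*a)
H(295) - d(-257 + 157) = 295 - 2*(-257 + 157) = 295 - 2*(-100) = 295 - 1*(-200) = 295 + 200 = 495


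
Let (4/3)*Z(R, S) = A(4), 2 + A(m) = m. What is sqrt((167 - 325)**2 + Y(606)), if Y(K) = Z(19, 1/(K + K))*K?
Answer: sqrt(25873) ≈ 160.85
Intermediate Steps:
A(m) = -2 + m
Z(R, S) = 3/2 (Z(R, S) = 3*(-2 + 4)/4 = (3/4)*2 = 3/2)
Y(K) = 3*K/2
sqrt((167 - 325)**2 + Y(606)) = sqrt((167 - 325)**2 + (3/2)*606) = sqrt((-158)**2 + 909) = sqrt(24964 + 909) = sqrt(25873)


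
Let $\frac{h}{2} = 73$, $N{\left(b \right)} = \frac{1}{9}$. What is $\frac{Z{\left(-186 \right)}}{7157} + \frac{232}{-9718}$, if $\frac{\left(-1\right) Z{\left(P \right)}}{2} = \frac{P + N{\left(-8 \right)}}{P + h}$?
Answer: $- \frac{157567267}{6259655340} \approx -0.025172$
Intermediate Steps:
$N{\left(b \right)} = \frac{1}{9}$
$h = 146$ ($h = 2 \cdot 73 = 146$)
$Z{\left(P \right)} = - \frac{2 \left(\frac{1}{9} + P\right)}{146 + P}$ ($Z{\left(P \right)} = - 2 \frac{P + \frac{1}{9}}{P + 146} = - 2 \frac{\frac{1}{9} + P}{146 + P} = - \frac{2 \left(\frac{1}{9} + P\right)}{146 + P}$)
$\frac{Z{\left(-186 \right)}}{7157} + \frac{232}{-9718} = \frac{\frac{2}{9} \frac{1}{146 - 186} \left(-1 - -1674\right)}{7157} + \frac{232}{-9718} = \frac{2 \left(-1 + 1674\right)}{9 \left(-40\right)} \frac{1}{7157} + 232 \left(- \frac{1}{9718}\right) = \frac{2}{9} \left(- \frac{1}{40}\right) 1673 \cdot \frac{1}{7157} - \frac{116}{4859} = \left(- \frac{1673}{180}\right) \frac{1}{7157} - \frac{116}{4859} = - \frac{1673}{1288260} - \frac{116}{4859} = - \frac{157567267}{6259655340}$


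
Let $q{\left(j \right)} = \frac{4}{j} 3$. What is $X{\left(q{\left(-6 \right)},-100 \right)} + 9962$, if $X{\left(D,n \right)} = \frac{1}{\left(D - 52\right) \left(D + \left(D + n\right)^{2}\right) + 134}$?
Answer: $\frac{5594400187}{561574} \approx 9962.0$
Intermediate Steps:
$q{\left(j \right)} = \frac{12}{j}$
$X{\left(D,n \right)} = \frac{1}{134 + \left(-52 + D\right) \left(D + \left(D + n\right)^{2}\right)}$ ($X{\left(D,n \right)} = \frac{1}{\left(-52 + D\right) \left(D + \left(D + n\right)^{2}\right) + 134} = \frac{1}{134 + \left(-52 + D\right) \left(D + \left(D + n\right)^{2}\right)}$)
$X{\left(q{\left(-6 \right)},-100 \right)} + 9962 = \frac{1}{134 + \left(\frac{12}{-6}\right)^{2} - 52 \frac{12}{-6} - 52 \left(\frac{12}{-6} - 100\right)^{2} + \frac{12}{-6} \left(\frac{12}{-6} - 100\right)^{2}} + 9962 = \frac{1}{134 + \left(12 \left(- \frac{1}{6}\right)\right)^{2} - 52 \cdot 12 \left(- \frac{1}{6}\right) - 52 \left(12 \left(- \frac{1}{6}\right) - 100\right)^{2} + 12 \left(- \frac{1}{6}\right) \left(12 \left(- \frac{1}{6}\right) - 100\right)^{2}} + 9962 = \frac{1}{134 + \left(-2\right)^{2} - -104 - 52 \left(-2 - 100\right)^{2} - 2 \left(-2 - 100\right)^{2}} + 9962 = \frac{1}{134 + 4 + 104 - 52 \left(-102\right)^{2} - 2 \left(-102\right)^{2}} + 9962 = \frac{1}{134 + 4 + 104 - 541008 - 20808} + 9962 = \frac{1}{-561574} + 9962 = - \frac{1}{561574} + 9962 = \frac{5594400187}{561574}$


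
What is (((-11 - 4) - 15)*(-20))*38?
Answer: 22800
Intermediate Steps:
(((-11 - 4) - 15)*(-20))*38 = ((-15 - 15)*(-20))*38 = -30*(-20)*38 = 600*38 = 22800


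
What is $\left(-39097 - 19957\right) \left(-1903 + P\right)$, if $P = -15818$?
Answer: $1046495934$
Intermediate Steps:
$\left(-39097 - 19957\right) \left(-1903 + P\right) = \left(-39097 - 19957\right) \left(-1903 - 15818\right) = \left(-59054\right) \left(-17721\right) = 1046495934$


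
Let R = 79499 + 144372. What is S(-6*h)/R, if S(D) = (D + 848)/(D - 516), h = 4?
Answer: -206/30222585 ≈ -6.8161e-6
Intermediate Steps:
R = 223871
S(D) = (848 + D)/(-516 + D)
S(-6*h)/R = ((848 - 6*4)/(-516 - 6*4))/223871 = ((848 - 24)/(-516 - 24))*(1/223871) = (824/(-540))*(1/223871) = -1/540*824*(1/223871) = -206/135*1/223871 = -206/30222585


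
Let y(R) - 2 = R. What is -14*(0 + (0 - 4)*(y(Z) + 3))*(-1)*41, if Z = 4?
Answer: -20664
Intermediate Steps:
y(R) = 2 + R
-14*(0 + (0 - 4)*(y(Z) + 3))*(-1)*41 = -14*(0 + (0 - 4)*((2 + 4) + 3))*(-1)*41 = -14*(0 - 4*(6 + 3))*(-1)*41 = -14*(0 - 4*9)*(-1)*41 = -14*(0 - 36)*(-1)*41 = -(-504)*(-1)*41 = -14*36*41 = -504*41 = -20664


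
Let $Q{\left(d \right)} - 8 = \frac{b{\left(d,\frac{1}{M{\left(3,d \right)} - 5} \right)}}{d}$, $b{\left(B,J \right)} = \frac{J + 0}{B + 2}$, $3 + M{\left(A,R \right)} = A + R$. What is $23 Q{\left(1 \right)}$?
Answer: $\frac{2185}{12} \approx 182.08$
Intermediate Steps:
$M{\left(A,R \right)} = -3 + A + R$ ($M{\left(A,R \right)} = -3 + \left(A + R\right) = -3 + A + R$)
$b{\left(B,J \right)} = \frac{J}{2 + B}$
$Q{\left(d \right)} = 8 + \frac{1}{d \left(-5 + d\right) \left(2 + d\right)}$ ($Q{\left(d \right)} = 8 + \frac{\frac{1}{\left(-3 + 3 + d\right) - 5} \frac{1}{2 + d}}{d} = 8 + \frac{\frac{1}{d - 5} \frac{1}{2 + d}}{d} = 8 + \frac{\frac{1}{-5 + d} \frac{1}{2 + d}}{d} = 8 + \frac{1}{d \left(-5 + d\right) \left(2 + d\right)}$)
$23 Q{\left(1 \right)} = 23 \frac{1 + 8 \cdot 1 \left(-5 + 1\right) \left(2 + 1\right)}{1 \left(-5 + 1\right) \left(2 + 1\right)} = 23 \cdot 1 \frac{1}{-4} \cdot \frac{1}{3} \left(1 + 8 \cdot 1 \left(-4\right) 3\right) = 23 \cdot 1 \left(- \frac{1}{4}\right) \frac{1}{3} \left(1 - 96\right) = 23 \cdot 1 \left(- \frac{1}{4}\right) \frac{1}{3} \left(-95\right) = 23 \cdot \frac{95}{12} = \frac{2185}{12}$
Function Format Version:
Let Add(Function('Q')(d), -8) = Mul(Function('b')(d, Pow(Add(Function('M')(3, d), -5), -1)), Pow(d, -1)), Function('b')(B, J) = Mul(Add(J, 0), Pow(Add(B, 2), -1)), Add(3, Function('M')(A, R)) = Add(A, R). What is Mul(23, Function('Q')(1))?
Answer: Rational(2185, 12) ≈ 182.08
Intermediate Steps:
Function('M')(A, R) = Add(-3, A, R) (Function('M')(A, R) = Add(-3, Add(A, R)) = Add(-3, A, R))
Function('b')(B, J) = Mul(J, Pow(Add(2, B), -1))
Function('Q')(d) = Add(8, Mul(Pow(d, -1), Pow(Add(-5, d), -1), Pow(Add(2, d), -1))) (Function('Q')(d) = Add(8, Mul(Mul(Pow(Add(Add(-3, 3, d), -5), -1), Pow(Add(2, d), -1)), Pow(d, -1))) = Add(8, Mul(Mul(Pow(Add(d, -5), -1), Pow(Add(2, d), -1)), Pow(d, -1))) = Add(8, Mul(Mul(Pow(Add(-5, d), -1), Pow(Add(2, d), -1)), Pow(d, -1))) = Add(8, Mul(Pow(d, -1), Pow(Add(-5, d), -1), Pow(Add(2, d), -1))))
Mul(23, Function('Q')(1)) = Mul(23, Mul(Pow(1, -1), Pow(Add(-5, 1), -1), Pow(Add(2, 1), -1), Add(1, Mul(8, 1, Add(-5, 1), Add(2, 1))))) = Mul(23, Mul(1, Pow(-4, -1), Pow(3, -1), Add(1, Mul(8, 1, -4, 3)))) = Mul(23, Mul(1, Rational(-1, 4), Rational(1, 3), Add(1, -96))) = Mul(23, Mul(1, Rational(-1, 4), Rational(1, 3), -95)) = Mul(23, Rational(95, 12)) = Rational(2185, 12)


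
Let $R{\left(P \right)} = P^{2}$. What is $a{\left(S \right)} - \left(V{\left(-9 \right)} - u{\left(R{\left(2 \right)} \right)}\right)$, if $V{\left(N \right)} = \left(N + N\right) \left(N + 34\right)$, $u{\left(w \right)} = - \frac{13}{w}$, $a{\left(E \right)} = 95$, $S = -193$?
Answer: $\frac{2167}{4} \approx 541.75$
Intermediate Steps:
$V{\left(N \right)} = 2 N \left(34 + N\right)$
$a{\left(S \right)} - \left(V{\left(-9 \right)} - u{\left(R{\left(2 \right)} \right)}\right) = 95 - \left(2 \left(-9\right) \left(34 - 9\right) - - \frac{13}{2^{2}}\right) = 95 - \left(2 \left(-9\right) 25 - - \frac{13}{4}\right) = 95 - \left(-450 - \left(-13\right) \frac{1}{4}\right) = 95 - \left(-450 - - \frac{13}{4}\right) = 95 - \left(-450 + \frac{13}{4}\right) = 95 - - \frac{1787}{4} = 95 + \frac{1787}{4} = \frac{2167}{4}$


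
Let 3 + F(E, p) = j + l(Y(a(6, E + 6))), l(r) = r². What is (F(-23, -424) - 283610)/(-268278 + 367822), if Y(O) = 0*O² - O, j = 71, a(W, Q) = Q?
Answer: -283253/99544 ≈ -2.8455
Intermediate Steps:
Y(O) = -O (Y(O) = 0 - O = -O)
F(E, p) = 68 + (-6 - E)² (F(E, p) = -3 + (71 + (-(E + 6))²) = -3 + (71 + (-(6 + E))²) = -3 + (71 + (-6 - E)²) = 68 + (-6 - E)²)
(F(-23, -424) - 283610)/(-268278 + 367822) = ((68 + (6 - 23)²) - 283610)/(-268278 + 367822) = ((68 + (-17)²) - 283610)/99544 = ((68 + 289) - 283610)*(1/99544) = (357 - 283610)*(1/99544) = -283253*1/99544 = -283253/99544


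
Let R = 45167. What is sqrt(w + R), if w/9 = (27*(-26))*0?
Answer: 31*sqrt(47) ≈ 212.53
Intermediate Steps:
w = 0 (w = 9*((27*(-26))*0) = 9*(-702*0) = 9*0 = 0)
sqrt(w + R) = sqrt(0 + 45167) = sqrt(45167) = 31*sqrt(47)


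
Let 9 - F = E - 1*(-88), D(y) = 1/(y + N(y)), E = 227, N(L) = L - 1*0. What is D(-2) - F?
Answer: 1223/4 ≈ 305.75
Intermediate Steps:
N(L) = L (N(L) = L + 0 = L)
D(y) = 1/(2*y) (D(y) = 1/(y + y) = 1/(2*y))
F = -306 (F = 9 - (227 - 1*(-88)) = 9 - (227 + 88) = 9 - 1*315 = 9 - 315 = -306)
D(-2) - F = (½)/(-2) - 1*(-306) = (½)*(-½) + 306 = -¼ + 306 = 1223/4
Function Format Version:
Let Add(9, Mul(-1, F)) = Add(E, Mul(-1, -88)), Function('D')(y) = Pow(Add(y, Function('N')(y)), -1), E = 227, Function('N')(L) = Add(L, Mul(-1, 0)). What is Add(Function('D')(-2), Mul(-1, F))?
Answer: Rational(1223, 4) ≈ 305.75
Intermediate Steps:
Function('N')(L) = L (Function('N')(L) = Add(L, 0) = L)
Function('D')(y) = Mul(Rational(1, 2), Pow(y, -1)) (Function('D')(y) = Pow(Add(y, y), -1) = Pow(Mul(2, y), -1) = Mul(Rational(1, 2), Pow(y, -1)))
F = -306 (F = Add(9, Mul(-1, Add(227, Mul(-1, -88)))) = Add(9, Mul(-1, Add(227, 88))) = Add(9, Mul(-1, 315)) = Add(9, -315) = -306)
Add(Function('D')(-2), Mul(-1, F)) = Add(Mul(Rational(1, 2), Pow(-2, -1)), Mul(-1, -306)) = Add(Mul(Rational(1, 2), Rational(-1, 2)), 306) = Add(Rational(-1, 4), 306) = Rational(1223, 4)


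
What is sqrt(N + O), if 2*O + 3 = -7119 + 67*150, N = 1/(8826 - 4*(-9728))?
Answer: sqrt(3336334014554)/47738 ≈ 38.262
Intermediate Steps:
N = 1/47738 (N = 1/(8826 + 38912) = 1/47738 ≈ 2.0948e-5)
O = 1464 (O = -3/2 + (-7119 + 67*150)/2 = -3/2 + (-7119 + 10050)/2 = -3/2 + (1/2)*2931 = -3/2 + 2931/2 = 1464)
sqrt(N + O) = sqrt(1/47738 + 1464) = sqrt(69888433/47738) = sqrt(3336334014554)/47738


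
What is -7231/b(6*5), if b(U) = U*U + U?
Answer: -7231/930 ≈ -7.7753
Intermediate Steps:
b(U) = U + U² (b(U) = U² + U = U + U²)
-7231/b(6*5) = -7231*1/(30*(1 + 6*5)) = -7231*1/(30*(1 + 30)) = -7231/(30*31) = -7231/930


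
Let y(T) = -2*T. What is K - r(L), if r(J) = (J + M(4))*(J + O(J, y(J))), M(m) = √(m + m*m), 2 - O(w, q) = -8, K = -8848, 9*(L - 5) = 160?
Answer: -777163/81 - 590*√5/9 ≈ -9741.2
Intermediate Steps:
L = 205/9 (L = 5 + (⅑)*160 = 5 + 160/9 = 205/9 ≈ 22.778)
O(w, q) = 10 (O(w, q) = 2 - 1*(-8) = 2 + 8 = 10)
M(m) = √(m + m²)
r(J) = (10 + J)*(J + 2*√5) (r(J) = (J + √(4*(1 + 4)))*(J + 10) = (J + √(4*5))*(10 + J) = (J + √20)*(10 + J) = (J + 2*√5)*(10 + J) = (10 + J)*(J + 2*√5))
K - r(L) = -8848 - ((205/9)² + 10*(205/9) + 20*√5 + 2*(205/9)*√5) = -8848 - (42025/81 + 2050/9 + 20*√5 + 410*√5/9) = -8848 - (60475/81 + 590*√5/9) = -8848 + (-60475/81 - 590*√5/9) = -777163/81 - 590*√5/9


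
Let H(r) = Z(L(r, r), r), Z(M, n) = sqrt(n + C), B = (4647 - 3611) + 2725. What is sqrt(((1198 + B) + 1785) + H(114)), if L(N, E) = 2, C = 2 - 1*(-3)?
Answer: sqrt(6744 + sqrt(119)) ≈ 82.188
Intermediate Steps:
C = 5 (C = 2 + 3 = 5)
B = 3761 (B = 1036 + 2725 = 3761)
Z(M, n) = sqrt(5 + n) (Z(M, n) = sqrt(n + 5) = sqrt(5 + n))
H(r) = sqrt(5 + r)
sqrt(((1198 + B) + 1785) + H(114)) = sqrt(((1198 + 3761) + 1785) + sqrt(5 + 114)) = sqrt((4959 + 1785) + sqrt(119)) = sqrt(6744 + sqrt(119))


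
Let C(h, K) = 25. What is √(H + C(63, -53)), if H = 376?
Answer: √401 ≈ 20.025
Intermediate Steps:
√(H + C(63, -53)) = √(376 + 25) = √401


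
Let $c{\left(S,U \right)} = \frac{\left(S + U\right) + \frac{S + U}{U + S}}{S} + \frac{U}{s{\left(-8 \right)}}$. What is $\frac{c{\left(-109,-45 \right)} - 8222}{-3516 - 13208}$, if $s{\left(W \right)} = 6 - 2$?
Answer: $\frac{3589085}{7291664} \approx 0.49222$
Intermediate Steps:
$s{\left(W \right)} = 4$
$c{\left(S,U \right)} = \frac{U}{4} + \frac{1 + S + U}{S}$ ($c{\left(S,U \right)} = \frac{\left(S + U\right) + \frac{S + U}{U + S}}{S} + \frac{U}{4} = \frac{\left(S + U\right) + \frac{S + U}{S + U}}{S} + U \frac{1}{4} = \frac{\left(S + U\right) + 1}{S} + \frac{U}{4} = \frac{1 + S + U}{S} + \frac{U}{4} = \frac{U}{4} + \frac{1 + S + U}{S}$)
$\frac{c{\left(-109,-45 \right)} - 8222}{-3516 - 13208} = \frac{\frac{1 - 45 + \frac{1}{4} \left(-109\right) \left(4 - 45\right)}{-109} - 8222}{-3516 - 13208} = \frac{- \frac{1 - 45 + \frac{1}{4} \left(-109\right) \left(-41\right)}{109} - 8222}{-16724} = \left(- \frac{1 - 45 + \frac{4469}{4}}{109} - 8222\right) \left(- \frac{1}{16724}\right) = \left(\left(- \frac{1}{109}\right) \frac{4293}{4} - 8222\right) \left(- \frac{1}{16724}\right) = \left(- \frac{4293}{436} - 8222\right) \left(- \frac{1}{16724}\right) = \left(- \frac{3589085}{436}\right) \left(- \frac{1}{16724}\right) = \frac{3589085}{7291664}$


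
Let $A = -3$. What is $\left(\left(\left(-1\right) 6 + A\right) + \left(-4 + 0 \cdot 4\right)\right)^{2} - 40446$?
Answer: $-40277$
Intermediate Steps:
$\left(\left(\left(-1\right) 6 + A\right) + \left(-4 + 0 \cdot 4\right)\right)^{2} - 40446 = \left(\left(\left(-1\right) 6 - 3\right) + \left(-4 + 0 \cdot 4\right)\right)^{2} - 40446 = \left(\left(-6 - 3\right) + \left(-4 + 0\right)\right)^{2} - 40446 = \left(-9 - 4\right)^{2} - 40446 = \left(-13\right)^{2} - 40446 = 169 - 40446 = -40277$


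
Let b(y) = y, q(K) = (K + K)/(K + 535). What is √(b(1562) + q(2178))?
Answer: √11508714206/2713 ≈ 39.542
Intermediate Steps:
q(K) = 2*K/(535 + K) (q(K) = (2*K)/(535 + K) = 2*K/(535 + K))
√(b(1562) + q(2178)) = √(1562 + 2*2178/(535 + 2178)) = √(1562 + 2*2178/2713) = √(1562 + 2*2178*(1/2713)) = √(1562 + 4356/2713) = √(4242062/2713) = √11508714206/2713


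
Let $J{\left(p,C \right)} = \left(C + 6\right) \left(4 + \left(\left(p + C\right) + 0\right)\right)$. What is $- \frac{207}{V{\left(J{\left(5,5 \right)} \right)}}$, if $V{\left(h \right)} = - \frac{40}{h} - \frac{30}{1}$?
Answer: $\frac{15939}{2330} \approx 6.8408$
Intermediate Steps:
$J{\left(p,C \right)} = \left(6 + C\right) \left(4 + C + p\right)$ ($J{\left(p,C \right)} = \left(6 + C\right) \left(4 + \left(\left(C + p\right) + 0\right)\right) = \left(6 + C\right) \left(4 + \left(C + p\right)\right) = \left(6 + C\right) \left(4 + C + p\right)$)
$V{\left(h \right)} = -30 - \frac{40}{h}$ ($V{\left(h \right)} = - \frac{40}{h} - 30 = -30 - \frac{40}{h}$)
$- \frac{207}{V{\left(J{\left(5,5 \right)} \right)}} = - \frac{207}{-30 - \frac{40}{24 + 5^{2} + 6 \cdot 5 + 10 \cdot 5 + 5 \cdot 5}} = - \frac{207}{-30 - \frac{40}{24 + 25 + 30 + 50 + 25}} = - \frac{207}{-30 - \frac{40}{154}} = - \frac{207}{-30 - \frac{20}{77}} = - \frac{207}{- \frac{2330}{77}} = \left(-207\right) \left(- \frac{77}{2330}\right) = \frac{15939}{2330}$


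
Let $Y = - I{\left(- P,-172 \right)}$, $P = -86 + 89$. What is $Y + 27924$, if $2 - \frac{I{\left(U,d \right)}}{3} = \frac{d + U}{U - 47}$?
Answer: $\frac{55857}{2} \approx 27929.0$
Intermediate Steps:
$P = 3$
$I{\left(U,d \right)} = 6 - \frac{3 \left(U + d\right)}{-47 + U}$ ($I{\left(U,d \right)} = 6 - 3 \frac{d + U}{U - 47} = 6 - 3 \frac{U + d}{-47 + U} = 6 - \frac{3 \left(U + d\right)}{-47 + U}$)
$Y = \frac{9}{2}$ ($Y = - \frac{3 \left(-94 - 3 - -172\right)}{-47 - 3} = - \frac{3 \left(-94 - 3 + 172\right)}{-47 - 3} = - \frac{3 \cdot 75}{-50} = - \frac{3 \left(-1\right) 75}{50} = \left(-1\right) \left(- \frac{9}{2}\right) = \frac{9}{2} \approx 4.5$)
$Y + 27924 = \frac{9}{2} + 27924 = \frac{55857}{2}$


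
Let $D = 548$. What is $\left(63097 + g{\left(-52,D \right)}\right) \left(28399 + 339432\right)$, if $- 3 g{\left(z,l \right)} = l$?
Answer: $\frac{69425526433}{3} \approx 2.3142 \cdot 10^{10}$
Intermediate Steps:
$g{\left(z,l \right)} = - \frac{l}{3}$
$\left(63097 + g{\left(-52,D \right)}\right) \left(28399 + 339432\right) = \left(63097 - \frac{548}{3}\right) \left(28399 + 339432\right) = \left(63097 - \frac{548}{3}\right) 367831 = \frac{188743}{3} \cdot 367831 = \frac{69425526433}{3}$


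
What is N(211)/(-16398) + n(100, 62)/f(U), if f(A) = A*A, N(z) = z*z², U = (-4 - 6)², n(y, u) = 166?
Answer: -23484146983/40995000 ≈ -572.85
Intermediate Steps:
U = 100 (U = (-10)² = 100)
N(z) = z³
f(A) = A²
N(211)/(-16398) + n(100, 62)/f(U) = 211³/(-16398) + 166/(100²) = 9393931*(-1/16398) + 166/10000 = -9393931/16398 + 166*(1/10000) = -9393931/16398 + 83/5000 = -23484146983/40995000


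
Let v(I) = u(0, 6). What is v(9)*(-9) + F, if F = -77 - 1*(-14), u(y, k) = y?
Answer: -63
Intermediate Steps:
v(I) = 0
F = -63 (F = -77 + 14 = -63)
v(9)*(-9) + F = 0*(-9) - 63 = 0 - 63 = -63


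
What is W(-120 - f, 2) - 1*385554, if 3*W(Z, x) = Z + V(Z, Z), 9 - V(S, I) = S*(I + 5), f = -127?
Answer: -1156730/3 ≈ -3.8558e+5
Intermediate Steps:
V(S, I) = 9 - S*(5 + I) (V(S, I) = 9 - S*(I + 5) = 9 - S*(5 + I))
W(Z, x) = 3 - 4*Z/3 - Z**2/3 (W(Z, x) = (Z + (9 - 5*Z - Z*Z))/3 = (Z + (9 - 5*Z - Z**2))/3 = (Z + (9 - Z**2 - 5*Z))/3 = (9 - Z**2 - 4*Z)/3 = 3 - 4*Z/3 - Z**2/3)
W(-120 - f, 2) - 1*385554 = (3 - 4*(-120 - 1*(-127))/3 - (-120 - 1*(-127))**2/3) - 1*385554 = (3 - 4*(-120 + 127)/3 - (-120 + 127)**2/3) - 385554 = (3 - 4/3*7 - 1/3*7**2) - 385554 = (3 - 28/3 - 1/3*49) - 385554 = (3 - 28/3 - 49/3) - 385554 = -68/3 - 385554 = -1156730/3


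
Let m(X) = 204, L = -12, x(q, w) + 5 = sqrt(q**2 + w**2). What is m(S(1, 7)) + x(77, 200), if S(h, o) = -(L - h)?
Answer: 199 + sqrt(45929) ≈ 413.31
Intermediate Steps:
x(q, w) = -5 + sqrt(q**2 + w**2)
S(h, o) = 12 + h (S(h, o) = -(-12 - h) = 12 + h)
m(S(1, 7)) + x(77, 200) = 204 + (-5 + sqrt(77**2 + 200**2)) = 204 + (-5 + sqrt(5929 + 40000)) = 204 + (-5 + sqrt(45929)) = 199 + sqrt(45929)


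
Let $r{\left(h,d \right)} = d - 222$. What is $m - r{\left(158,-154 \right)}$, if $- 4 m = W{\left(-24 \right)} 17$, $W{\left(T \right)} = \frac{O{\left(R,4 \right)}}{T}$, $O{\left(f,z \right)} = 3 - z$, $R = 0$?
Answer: $\frac{36079}{96} \approx 375.82$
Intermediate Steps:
$W{\left(T \right)} = - \frac{1}{T}$ ($W{\left(T \right)} = \frac{3 - 4}{T} = - \frac{1}{T}$)
$r{\left(h,d \right)} = -222 + d$
$m = - \frac{17}{96}$ ($m = - \frac{- \frac{1}{-24} \cdot 17}{4} = - \frac{\left(-1\right) \left(- \frac{1}{24}\right) 17}{4} = - \frac{\frac{1}{24} \cdot 17}{4} = \left(- \frac{1}{4}\right) \frac{17}{24} = - \frac{17}{96} \approx -0.17708$)
$m - r{\left(158,-154 \right)} = - \frac{17}{96} - \left(-222 - 154\right) = - \frac{17}{96} - -376 = - \frac{17}{96} + 376 = \frac{36079}{96}$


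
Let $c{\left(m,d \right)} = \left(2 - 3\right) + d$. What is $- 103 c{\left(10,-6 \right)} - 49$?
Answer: $672$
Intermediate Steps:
$c{\left(m,d \right)} = -1 + d$
$- 103 c{\left(10,-6 \right)} - 49 = - 103 \left(-1 - 6\right) - 49 = \left(-103\right) \left(-7\right) - 49 = 721 - 49 = 672$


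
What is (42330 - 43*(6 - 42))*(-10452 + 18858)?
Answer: 368838468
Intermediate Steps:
(42330 - 43*(6 - 42))*(-10452 + 18858) = (42330 - 43*(-36))*8406 = (42330 + 1548)*8406 = 43878*8406 = 368838468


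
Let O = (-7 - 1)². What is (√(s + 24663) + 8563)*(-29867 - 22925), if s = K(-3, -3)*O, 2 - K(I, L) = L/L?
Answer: -452057896 - 52792*√24727 ≈ -4.6036e+8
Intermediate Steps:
K(I, L) = 1 (K(I, L) = 2 - L/L = 2 - 1*1 = 2 - 1 = 1)
O = 64 (O = (-8)² = 64)
s = 64 (s = 1*64 = 64)
(√(s + 24663) + 8563)*(-29867 - 22925) = (√(64 + 24663) + 8563)*(-29867 - 22925) = (√24727 + 8563)*(-52792) = (8563 + √24727)*(-52792) = -452057896 - 52792*√24727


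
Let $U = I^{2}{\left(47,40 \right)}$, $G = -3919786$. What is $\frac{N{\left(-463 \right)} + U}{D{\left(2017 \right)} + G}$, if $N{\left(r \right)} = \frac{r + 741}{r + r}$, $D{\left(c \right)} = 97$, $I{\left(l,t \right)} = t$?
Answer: $- \frac{246887}{604938669} \approx -0.00040812$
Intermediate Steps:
$U = 1600$ ($U = 40^{2} = 1600$)
$N{\left(r \right)} = \frac{741 + r}{2 r}$
$\frac{N{\left(-463 \right)} + U}{D{\left(2017 \right)} + G} = \frac{\frac{741 - 463}{2 \left(-463\right)} + 1600}{97 - 3919786} = \frac{\frac{1}{2} \left(- \frac{1}{463}\right) 278 + 1600}{-3919689} = \left(- \frac{139}{463} + 1600\right) \left(- \frac{1}{3919689}\right) = \frac{740661}{463} \left(- \frac{1}{3919689}\right) = - \frac{246887}{604938669}$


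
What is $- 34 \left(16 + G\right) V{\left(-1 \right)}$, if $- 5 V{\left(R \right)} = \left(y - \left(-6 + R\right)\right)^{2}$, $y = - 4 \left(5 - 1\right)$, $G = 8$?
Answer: $\frac{66096}{5} \approx 13219.0$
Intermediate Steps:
$y = -16$ ($y = \left(-4\right) 4 = -16$)
$V{\left(R \right)} = - \frac{\left(-10 - R\right)^{2}}{5}$ ($V{\left(R \right)} = - \frac{\left(-16 - \left(-6 + R\right)\right)^{2}}{5} = - \frac{\left(-10 - R\right)^{2}}{5}$)
$- 34 \left(16 + G\right) V{\left(-1 \right)} = - 34 \left(16 + 8\right) \left(- \frac{\left(10 - 1\right)^{2}}{5}\right) = \left(-34\right) 24 \left(- \frac{9^{2}}{5}\right) = - 816 \left(\left(- \frac{1}{5}\right) 81\right) = \left(-816\right) \left(- \frac{81}{5}\right) = \frac{66096}{5}$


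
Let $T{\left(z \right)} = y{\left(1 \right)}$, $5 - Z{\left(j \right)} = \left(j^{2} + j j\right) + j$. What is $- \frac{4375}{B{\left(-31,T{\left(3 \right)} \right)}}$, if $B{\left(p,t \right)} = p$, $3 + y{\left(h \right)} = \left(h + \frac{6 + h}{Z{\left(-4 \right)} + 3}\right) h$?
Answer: $\frac{4375}{31} \approx 141.13$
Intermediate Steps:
$Z{\left(j \right)} = 5 - j - 2 j^{2}$ ($Z{\left(j \right)} = 5 - \left(\left(j^{2} + j j\right) + j\right) = 5 - \left(\left(j^{2} + j^{2}\right) + j\right) = 5 - \left(2 j^{2} + j\right) = 5 - \left(j + 2 j^{2}\right) = 5 - j - 2 j^{2}$)
$y{\left(h \right)} = -3 + h \left(- \frac{3}{10} + \frac{19 h}{20}\right)$ ($y{\left(h \right)} = -3 + \left(h + \frac{6 + h}{\left(5 - -4 - 2 \left(-4\right)^{2}\right) + 3}\right) h = -3 + \left(h + \frac{6 + h}{\left(5 + 4 - 32\right) + 3}\right) h = -3 + \left(h + \frac{6 + h}{-23 + 3}\right) h = -3 + \left(h + \frac{6 + h}{-20}\right) h = -3 + \left(h + \left(6 + h\right) \left(- \frac{1}{20}\right)\right) h = -3 + \left(h - \left(\frac{3}{10} + \frac{h}{20}\right)\right) h = -3 + \left(- \frac{3}{10} + \frac{19 h}{20}\right) h = -3 + h \left(- \frac{3}{10} + \frac{19 h}{20}\right)$)
$T{\left(z \right)} = - \frac{47}{20}$ ($T{\left(z \right)} = -3 - \frac{3}{10} + \frac{19 \cdot 1^{2}}{20} = -3 - \frac{3}{10} + \frac{19}{20} \cdot 1 = -3 - \frac{3}{10} + \frac{19}{20} = - \frac{47}{20}$)
$- \frac{4375}{B{\left(-31,T{\left(3 \right)} \right)}} = - \frac{4375}{-31} = \left(-4375\right) \left(- \frac{1}{31}\right) = \frac{4375}{31}$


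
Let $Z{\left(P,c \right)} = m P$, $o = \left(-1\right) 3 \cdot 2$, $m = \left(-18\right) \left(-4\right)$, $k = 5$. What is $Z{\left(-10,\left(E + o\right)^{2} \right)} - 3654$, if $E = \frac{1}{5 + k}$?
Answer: $-4374$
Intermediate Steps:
$E = \frac{1}{10}$ ($E = \frac{1}{5 + 5} = \frac{1}{10} \approx 0.1$)
$m = 72$
$o = -6$ ($o = \left(-3\right) 2 = -6$)
$Z{\left(P,c \right)} = 72 P$
$Z{\left(-10,\left(E + o\right)^{2} \right)} - 3654 = 72 \left(-10\right) - 3654 = -720 - 3654 = -4374$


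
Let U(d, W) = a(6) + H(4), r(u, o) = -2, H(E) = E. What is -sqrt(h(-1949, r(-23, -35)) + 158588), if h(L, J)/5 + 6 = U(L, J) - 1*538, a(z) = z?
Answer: -7*sqrt(3182) ≈ -394.86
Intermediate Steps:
U(d, W) = 10 (U(d, W) = 6 + 4 = 10)
h(L, J) = -2670 (h(L, J) = -30 + 5*(10 - 1*538) = -30 + 5*(10 - 538) = -30 + 5*(-528) = -30 - 2640 = -2670)
-sqrt(h(-1949, r(-23, -35)) + 158588) = -sqrt(-2670 + 158588) = -sqrt(155918) = -7*sqrt(3182)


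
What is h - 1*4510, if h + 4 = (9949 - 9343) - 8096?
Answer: -12004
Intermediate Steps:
h = -7494 (h = -4 + ((9949 - 9343) - 8096) = -4 + (606 - 8096) = -4 - 7490 = -7494)
h - 1*4510 = -7494 - 1*4510 = -7494 - 4510 = -12004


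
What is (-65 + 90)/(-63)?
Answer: -25/63 ≈ -0.39683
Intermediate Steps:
(-65 + 90)/(-63) = 25*(-1/63) = -25/63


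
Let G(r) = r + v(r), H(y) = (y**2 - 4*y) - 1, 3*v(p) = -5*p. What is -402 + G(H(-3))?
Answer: -1246/3 ≈ -415.33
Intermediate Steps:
v(p) = -5*p/3 (v(p) = (-5*p)/3 = -5*p/3)
H(y) = -1 + y**2 - 4*y
G(r) = -2*r/3 (G(r) = r - 5*r/3 = -2*r/3)
-402 + G(H(-3)) = -402 - 2*(-1 + (-3)**2 - 4*(-3))/3 = -402 - 2*(-1 + 9 + 12)/3 = -402 - 2/3*20 = -402 - 40/3 = -1246/3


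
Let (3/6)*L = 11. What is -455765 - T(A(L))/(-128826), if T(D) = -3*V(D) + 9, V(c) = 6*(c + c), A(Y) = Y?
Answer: -6523820297/14314 ≈ -4.5577e+5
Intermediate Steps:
L = 22 (L = 2*11 = 22)
V(c) = 12*c (V(c) = 6*(2*c) = 12*c)
T(D) = 9 - 36*D (T(D) = -36*D + 9 = 9 - 36*D)
-455765 - T(A(L))/(-128826) = -455765 - (9 - 36*22)/(-128826) = -455765 - (9 - 792)*(-1)/128826 = -455765 - (-783)*(-1)/128826 = -455765 - 1*87/14314 = -455765 - 87/14314 = -6523820297/14314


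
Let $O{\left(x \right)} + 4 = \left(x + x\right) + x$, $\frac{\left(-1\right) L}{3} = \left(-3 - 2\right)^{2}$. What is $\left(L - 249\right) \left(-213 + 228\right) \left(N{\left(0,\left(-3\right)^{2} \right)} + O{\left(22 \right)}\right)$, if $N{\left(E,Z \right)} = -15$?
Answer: $-228420$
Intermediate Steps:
$L = -75$ ($L = - 3 \left(-3 - 2\right)^{2} = - 3 \left(-5\right)^{2} = \left(-3\right) 25 = -75$)
$O{\left(x \right)} = -4 + 3 x$ ($O{\left(x \right)} = -4 + \left(\left(x + x\right) + x\right) = -4 + \left(2 x + x\right) = -4 + 3 x$)
$\left(L - 249\right) \left(-213 + 228\right) \left(N{\left(0,\left(-3\right)^{2} \right)} + O{\left(22 \right)}\right) = \left(-75 - 249\right) \left(-213 + 228\right) \left(-15 + \left(-4 + 3 \cdot 22\right)\right) = \left(-324\right) 15 \left(-15 + \left(-4 + 66\right)\right) = - 4860 \left(-15 + 62\right) = \left(-4860\right) 47 = -228420$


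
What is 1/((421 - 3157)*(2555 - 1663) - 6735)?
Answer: -1/2447247 ≈ -4.0862e-7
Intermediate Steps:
1/((421 - 3157)*(2555 - 1663) - 6735) = 1/(-2736*892 - 6735) = 1/(-2440512 - 6735) = 1/(-2447247) = -1/2447247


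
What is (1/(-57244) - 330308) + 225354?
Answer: -6007986777/57244 ≈ -1.0495e+5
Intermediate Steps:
(1/(-57244) - 330308) + 225354 = (-1/57244 - 330308) + 225354 = -18908151153/57244 + 225354 = -6007986777/57244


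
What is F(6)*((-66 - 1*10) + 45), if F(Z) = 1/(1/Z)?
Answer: -186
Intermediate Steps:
F(Z) = Z
F(6)*((-66 - 1*10) + 45) = 6*((-66 - 1*10) + 45) = 6*((-66 - 10) + 45) = 6*(-76 + 45) = 6*(-31) = -186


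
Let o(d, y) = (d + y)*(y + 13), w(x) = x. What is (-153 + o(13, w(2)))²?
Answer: 5184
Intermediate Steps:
o(d, y) = (13 + y)*(d + y) (o(d, y) = (d + y)*(13 + y) = (13 + y)*(d + y))
(-153 + o(13, w(2)))² = (-153 + (2² + 13*13 + 13*2 + 13*2))² = (-153 + (4 + 169 + 26 + 26))² = (-153 + 225)² = 72² = 5184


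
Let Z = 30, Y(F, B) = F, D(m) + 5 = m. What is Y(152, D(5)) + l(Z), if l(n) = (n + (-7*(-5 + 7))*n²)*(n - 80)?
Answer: 628652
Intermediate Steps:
D(m) = -5 + m
l(n) = (-80 + n)*(n - 14*n²) (l(n) = (n + (-7*2)*n²)*(-80 + n) = (n - 14*n²)*(-80 + n) = (-80 + n)*(n - 14*n²))
Y(152, D(5)) + l(Z) = 152 + 30*(-80 - 14*30² + 1121*30) = 152 + 30*(-80 - 14*900 + 33630) = 152 + 30*(-80 - 12600 + 33630) = 152 + 30*20950 = 152 + 628500 = 628652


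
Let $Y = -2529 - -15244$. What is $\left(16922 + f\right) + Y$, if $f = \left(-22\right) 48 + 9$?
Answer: $28590$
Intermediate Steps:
$Y = 12715$ ($Y = -2529 + 15244 = 12715$)
$f = -1047$ ($f = -1056 + 9 = -1047$)
$\left(16922 + f\right) + Y = \left(16922 - 1047\right) + 12715 = 15875 + 12715 = 28590$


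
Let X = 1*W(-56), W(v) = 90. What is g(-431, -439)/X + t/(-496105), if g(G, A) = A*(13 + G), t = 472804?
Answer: 1819874147/892989 ≈ 2038.0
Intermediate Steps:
X = 90 (X = 1*90 = 90)
g(-431, -439)/X + t/(-496105) = -439*(13 - 431)/90 + 472804/(-496105) = -439*(-418)*(1/90) + 472804*(-1/496105) = 183502*(1/90) - 472804/496105 = 91751/45 - 472804/496105 = 1819874147/892989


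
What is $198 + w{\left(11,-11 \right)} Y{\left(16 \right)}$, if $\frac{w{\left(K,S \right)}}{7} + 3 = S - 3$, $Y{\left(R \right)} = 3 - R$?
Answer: $1745$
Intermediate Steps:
$w{\left(K,S \right)} = -42 + 7 S$ ($w{\left(K,S \right)} = -21 + 7 \left(S - 3\right) = -21 + 7 \left(-3 + S\right) = -21 + \left(-21 + 7 S\right) = -42 + 7 S$)
$198 + w{\left(11,-11 \right)} Y{\left(16 \right)} = 198 + \left(-42 + 7 \left(-11\right)\right) \left(3 - 16\right) = 198 + \left(-42 - 77\right) \left(3 - 16\right) = 198 - -1547 = 198 + 1547 = 1745$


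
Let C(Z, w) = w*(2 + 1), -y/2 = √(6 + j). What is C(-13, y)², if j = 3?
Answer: 324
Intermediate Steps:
y = -6 (y = -2*√(6 + 3) = -2*√9 = -2*3 = -6)
C(Z, w) = 3*w (C(Z, w) = w*3 = 3*w)
C(-13, y)² = (3*(-6))² = (-18)² = 324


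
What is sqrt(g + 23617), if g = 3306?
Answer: sqrt(26923) ≈ 164.08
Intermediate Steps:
sqrt(g + 23617) = sqrt(3306 + 23617) = sqrt(26923)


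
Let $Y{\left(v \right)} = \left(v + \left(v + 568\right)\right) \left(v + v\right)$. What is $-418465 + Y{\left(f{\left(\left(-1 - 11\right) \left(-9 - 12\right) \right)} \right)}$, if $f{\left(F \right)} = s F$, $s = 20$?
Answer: $106913375$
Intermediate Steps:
$f{\left(F \right)} = 20 F$
$Y{\left(v \right)} = 2 v \left(568 + 2 v\right)$ ($Y{\left(v \right)} = \left(v + \left(568 + v\right)\right) 2 v = \left(568 + 2 v\right) 2 v = 2 v \left(568 + 2 v\right)$)
$-418465 + Y{\left(f{\left(\left(-1 - 11\right) \left(-9 - 12\right) \right)} \right)} = -418465 + 4 \cdot 20 \left(-1 - 11\right) \left(-9 - 12\right) \left(284 + 20 \left(-1 - 11\right) \left(-9 - 12\right)\right) = -418465 + 4 \cdot 20 \left(\left(-12\right) \left(-21\right)\right) \left(284 + 20 \left(\left(-12\right) \left(-21\right)\right)\right) = -418465 + 4 \cdot 20 \cdot 252 \left(284 + 20 \cdot 252\right) = -418465 + 4 \cdot 5040 \left(284 + 5040\right) = -418465 + 4 \cdot 5040 \cdot 5324 = -418465 + 107331840 = 106913375$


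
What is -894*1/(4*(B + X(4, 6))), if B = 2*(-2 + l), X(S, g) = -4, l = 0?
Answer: 447/16 ≈ 27.938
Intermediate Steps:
B = -4 (B = 2*(-2 + 0) = 2*(-2) = -4)
-894*1/(4*(B + X(4, 6))) = -894*1/(4*(-4 - 4)) = -894/(4*(-8)) = -894/(-32) = -894*(-1/32) = 447/16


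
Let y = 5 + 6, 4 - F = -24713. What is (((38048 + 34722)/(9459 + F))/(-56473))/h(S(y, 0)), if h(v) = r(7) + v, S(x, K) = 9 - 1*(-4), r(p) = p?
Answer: -7277/3860042496 ≈ -1.8852e-6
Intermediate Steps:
F = 24717 (F = 4 - 1*(-24713) = 4 + 24713 = 24717)
y = 11
S(x, K) = 13 (S(x, K) = 9 + 4 = 13)
h(v) = 7 + v
(((38048 + 34722)/(9459 + F))/(-56473))/h(S(y, 0)) = (((38048 + 34722)/(9459 + 24717))/(-56473))/(7 + 13) = ((72770/34176)*(-1/56473))/20 = ((72770*(1/34176))*(-1/56473))*(1/20) = ((36385/17088)*(-1/56473))*(1/20) = -36385/965010624*1/20 = -7277/3860042496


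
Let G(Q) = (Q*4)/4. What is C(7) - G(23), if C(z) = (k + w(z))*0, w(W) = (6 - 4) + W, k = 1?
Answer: -23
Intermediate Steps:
w(W) = 2 + W
C(z) = 0 (C(z) = (1 + (2 + z))*0 = (3 + z)*0 = 0)
G(Q) = Q (G(Q) = (4*Q)*(1/4) = Q)
C(7) - G(23) = 0 - 1*23 = 0 - 23 = -23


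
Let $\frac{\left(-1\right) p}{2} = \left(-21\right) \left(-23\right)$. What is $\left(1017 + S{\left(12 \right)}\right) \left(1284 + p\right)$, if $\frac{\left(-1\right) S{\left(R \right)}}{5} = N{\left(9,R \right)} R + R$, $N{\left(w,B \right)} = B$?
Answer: $75366$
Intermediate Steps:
$p = -966$ ($p = - 2 \left(\left(-21\right) \left(-23\right)\right) = \left(-2\right) 483 = -966$)
$S{\left(R \right)} = - 5 R - 5 R^{2}$ ($S{\left(R \right)} = - 5 \left(R R + R\right) = - 5 \left(R^{2} + R\right) = - 5 \left(R + R^{2}\right) = - 5 R - 5 R^{2}$)
$\left(1017 + S{\left(12 \right)}\right) \left(1284 + p\right) = \left(1017 - 60 \left(1 + 12\right)\right) \left(1284 - 966\right) = \left(1017 - 60 \cdot 13\right) 318 = \left(1017 - 780\right) 318 = 237 \cdot 318 = 75366$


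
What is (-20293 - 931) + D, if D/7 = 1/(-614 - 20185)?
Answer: -441437983/20799 ≈ -21224.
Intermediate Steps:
D = -7/20799 (D = 7/(-614 - 20185) = 7/(-20799) = 7*(-1/20799) = -7/20799 ≈ -0.00033655)
(-20293 - 931) + D = (-20293 - 931) - 7/20799 = -21224 - 7/20799 = -441437983/20799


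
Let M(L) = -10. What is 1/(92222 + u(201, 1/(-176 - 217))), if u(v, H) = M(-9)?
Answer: 1/92212 ≈ 1.0845e-5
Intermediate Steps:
u(v, H) = -10
1/(92222 + u(201, 1/(-176 - 217))) = 1/(92222 - 10) = 1/92212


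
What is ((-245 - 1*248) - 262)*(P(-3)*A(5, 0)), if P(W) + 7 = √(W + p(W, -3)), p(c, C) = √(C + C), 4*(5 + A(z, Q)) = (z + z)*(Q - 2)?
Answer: -52850 + 7550*√(-3 + I*√6) ≈ -47862.0 + 13996.0*I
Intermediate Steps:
A(z, Q) = -5 + z*(-2 + Q)/2 (A(z, Q) = -5 + ((z + z)*(Q - 2))/4 = -5 + ((2*z)*(-2 + Q))/4 = -5 + (2*z*(-2 + Q))/4 = -5 + z*(-2 + Q)/2)
p(c, C) = √2*√C (p(c, C) = √(2*C) = √2*√C)
P(W) = -7 + √(W + I*√6) (P(W) = -7 + √(W + √2*√(-3)) = -7 + √(W + √2*(I*√3)) = -7 + √(W + I*√6))
((-245 - 1*248) - 262)*(P(-3)*A(5, 0)) = ((-245 - 1*248) - 262)*((-7 + √(-3 + I*√6))*(-5 - 1*5 + (½)*0*5)) = ((-245 - 248) - 262)*((-7 + √(-3 + I*√6))*(-5 - 5 + 0)) = (-493 - 262)*((-7 + √(-3 + I*√6))*(-10)) = -755*(70 - 10*√(-3 + I*√6)) = -52850 + 7550*√(-3 + I*√6)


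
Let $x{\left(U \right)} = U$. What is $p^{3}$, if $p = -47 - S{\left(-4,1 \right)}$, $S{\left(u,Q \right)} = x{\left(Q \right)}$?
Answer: $-110592$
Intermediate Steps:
$S{\left(u,Q \right)} = Q$
$p = -48$ ($p = -47 - 1 = -48$)
$p^{3} = \left(-48\right)^{3} = -110592$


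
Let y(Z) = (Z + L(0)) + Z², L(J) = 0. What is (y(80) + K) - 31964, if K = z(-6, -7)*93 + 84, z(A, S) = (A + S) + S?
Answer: -27260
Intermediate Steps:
z(A, S) = A + 2*S
K = -1776 (K = (-6 + 2*(-7))*93 + 84 = (-6 - 14)*93 + 84 = -20*93 + 84 = -1860 + 84 = -1776)
y(Z) = Z + Z² (y(Z) = (Z + 0) + Z² = Z + Z²)
(y(80) + K) - 31964 = (80*(1 + 80) - 1776) - 31964 = (80*81 - 1776) - 31964 = (6480 - 1776) - 31964 = 4704 - 31964 = -27260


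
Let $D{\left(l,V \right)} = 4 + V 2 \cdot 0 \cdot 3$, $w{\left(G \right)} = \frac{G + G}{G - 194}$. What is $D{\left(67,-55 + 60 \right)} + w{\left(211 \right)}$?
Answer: $\frac{490}{17} \approx 28.824$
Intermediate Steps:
$w{\left(G \right)} = \frac{2 G}{-194 + G}$
$D{\left(l,V \right)} = 4$ ($D{\left(l,V \right)} = 4 + V 0 \cdot 3 = 4 + V 0 = 4 + 0 = 4$)
$D{\left(67,-55 + 60 \right)} + w{\left(211 \right)} = 4 + 2 \cdot 211 \frac{1}{-194 + 211} = 4 + 2 \cdot 211 \cdot \frac{1}{17} = 4 + \frac{422}{17} = \frac{490}{17}$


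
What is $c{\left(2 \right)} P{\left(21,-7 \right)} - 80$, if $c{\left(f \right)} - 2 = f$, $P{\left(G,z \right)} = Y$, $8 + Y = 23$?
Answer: $-20$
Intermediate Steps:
$Y = 15$ ($Y = -8 + 23 = 15$)
$P{\left(G,z \right)} = 15$
$c{\left(f \right)} = 2 + f$
$c{\left(2 \right)} P{\left(21,-7 \right)} - 80 = \left(2 + 2\right) 15 - 80 = 4 \cdot 15 - 80 = 60 - 80 = -20$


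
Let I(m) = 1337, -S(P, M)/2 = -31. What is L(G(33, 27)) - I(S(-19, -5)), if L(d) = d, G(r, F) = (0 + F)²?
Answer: -608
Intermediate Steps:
G(r, F) = F²
S(P, M) = 62 (S(P, M) = -2*(-31) = 62)
L(G(33, 27)) - I(S(-19, -5)) = 27² - 1*1337 = 729 - 1337 = -608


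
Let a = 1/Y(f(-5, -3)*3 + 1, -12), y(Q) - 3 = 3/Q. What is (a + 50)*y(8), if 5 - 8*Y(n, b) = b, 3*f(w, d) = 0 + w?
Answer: 11583/68 ≈ 170.34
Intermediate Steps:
f(w, d) = w/3 (f(w, d) = (0 + w)/3 = w/3)
y(Q) = 3 + 3/Q
Y(n, b) = 5/8 - b/8
a = 8/17 (a = 1/(5/8 - 1/8*(-12)) = 1/(5/8 + 3/2) = 1/(17/8) = 8/17 ≈ 0.47059)
(a + 50)*y(8) = (8/17 + 50)*(3 + 3/8) = 858*(3 + 3*(1/8))/17 = 858*(3 + 3/8)/17 = (858/17)*(27/8) = 11583/68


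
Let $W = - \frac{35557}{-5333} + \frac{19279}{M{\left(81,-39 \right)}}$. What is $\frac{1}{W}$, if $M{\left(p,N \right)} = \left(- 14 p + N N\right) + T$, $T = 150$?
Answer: $\frac{2863821}{121909016} \approx 0.023491$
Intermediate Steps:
$M{\left(p,N \right)} = 150 + N^{2} - 14 p$ ($M{\left(p,N \right)} = \left(- 14 p + N N\right) + 150 = \left(- 14 p + N^{2}\right) + 150 = \left(N^{2} - 14 p\right) + 150 = 150 + N^{2} - 14 p$)
$W = \frac{121909016}{2863821}$ ($W = - \frac{35557}{-5333} + \frac{19279}{150 + \left(-39\right)^{2} - 1134} = \left(-35557\right) \left(- \frac{1}{5333}\right) + \frac{19279}{150 + 1521 - 1134} = \frac{35557}{5333} + \frac{19279}{537} = \frac{121909016}{2863821} \approx 42.569$)
$\frac{1}{W} = \frac{1}{\frac{121909016}{2863821}} = \frac{2863821}{121909016}$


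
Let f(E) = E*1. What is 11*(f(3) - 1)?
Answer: 22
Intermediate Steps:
f(E) = E
11*(f(3) - 1) = 11*(3 - 1) = 11*2 = 22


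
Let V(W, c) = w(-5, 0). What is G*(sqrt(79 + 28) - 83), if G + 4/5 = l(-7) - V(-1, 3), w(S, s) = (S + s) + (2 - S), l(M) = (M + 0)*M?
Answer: -19173/5 + 231*sqrt(107)/5 ≈ -3356.7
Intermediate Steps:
l(M) = M**2 (l(M) = M*M = M**2)
w(S, s) = 2 + s
V(W, c) = 2 (V(W, c) = 2 + 0 = 2)
G = 231/5 (G = -4/5 + ((-7)**2 - 1*2) = -4/5 + (49 - 2) = -4/5 + 47 = 231/5 ≈ 46.200)
G*(sqrt(79 + 28) - 83) = 231*(sqrt(79 + 28) - 83)/5 = 231*(sqrt(107) - 83)/5 = 231*(-83 + sqrt(107))/5 = -19173/5 + 231*sqrt(107)/5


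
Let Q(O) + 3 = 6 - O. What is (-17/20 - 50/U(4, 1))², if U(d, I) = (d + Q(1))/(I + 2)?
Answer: 267289/400 ≈ 668.22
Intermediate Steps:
Q(O) = 3 - O (Q(O) = -3 + (6 - O) = 3 - O)
U(d, I) = (2 + d)/(2 + I) (U(d, I) = (d + (3 - 1*1))/(I + 2) = (d + (3 - 1))/(2 + I) = (d + 2)/(2 + I) = (2 + d)/(2 + I))
(-17/20 - 50/U(4, 1))² = (-17/20 - 50*(2 + 1)/(2 + 4))² = (-17*1/20 - 50/(6/3))² = (-17/20 - 50/((⅓)*6))² = (-17/20 - 50/2)² = (-17/20 - 50*½)² = (-17/20 - 25)² = (-517/20)² = 267289/400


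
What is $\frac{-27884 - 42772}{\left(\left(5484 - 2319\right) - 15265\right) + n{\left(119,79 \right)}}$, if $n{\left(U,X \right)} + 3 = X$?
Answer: $\frac{2944}{501} \approx 5.8763$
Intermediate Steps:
$n{\left(U,X \right)} = -3 + X$
$\frac{-27884 - 42772}{\left(\left(5484 - 2319\right) - 15265\right) + n{\left(119,79 \right)}} = \frac{-27884 - 42772}{\left(\left(5484 - 2319\right) - 15265\right) + \left(-3 + 79\right)} = - \frac{70656}{\left(3165 - 15265\right) + 76} = - \frac{70656}{-12100 + 76} = - \frac{70656}{-12024} = \left(-70656\right) \left(- \frac{1}{12024}\right) = \frac{2944}{501}$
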